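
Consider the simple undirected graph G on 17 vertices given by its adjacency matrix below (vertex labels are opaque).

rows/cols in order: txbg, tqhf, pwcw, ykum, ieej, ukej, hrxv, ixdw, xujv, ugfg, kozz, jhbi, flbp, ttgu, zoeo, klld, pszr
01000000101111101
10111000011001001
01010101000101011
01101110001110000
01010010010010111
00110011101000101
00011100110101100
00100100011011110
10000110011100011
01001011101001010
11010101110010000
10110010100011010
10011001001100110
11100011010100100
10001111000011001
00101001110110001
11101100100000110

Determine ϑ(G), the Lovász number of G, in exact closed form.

sqrt(17)

N(tqhf) = {txbg, pwcw, ykum, ieej, ugfg, kozz, ttgu, pszr}, |N(tqhf)| = 8.
N(ttgu) = {txbg, tqhf, pwcw, hrxv, ixdw, ugfg, jhbi, zoeo}, |N(ttgu)| = 8.
Vertex txbg has 8 neighbors: tqhf, xujv, kozz, jhbi, flbp, ttgu, zoeo, pszr.
Vertex pwcw has 8 neighbors: tqhf, ykum, ukej, ixdw, jhbi, ttgu, klld, pszr.
G on 17 vertices is 8-regular; strongly regular (17,8,3,4).
The 3 distinct eigenvalues: [8.0, 1.56155, -2.56155].
ϑ = −N·λ_min/(λ_max−λ_min) = −17·(-sqrt(17)/2 - 1/2)/(8−(-sqrt(17)/2 - 1/2)) = sqrt(17).
ϑ(G) ≈ 4.123105626.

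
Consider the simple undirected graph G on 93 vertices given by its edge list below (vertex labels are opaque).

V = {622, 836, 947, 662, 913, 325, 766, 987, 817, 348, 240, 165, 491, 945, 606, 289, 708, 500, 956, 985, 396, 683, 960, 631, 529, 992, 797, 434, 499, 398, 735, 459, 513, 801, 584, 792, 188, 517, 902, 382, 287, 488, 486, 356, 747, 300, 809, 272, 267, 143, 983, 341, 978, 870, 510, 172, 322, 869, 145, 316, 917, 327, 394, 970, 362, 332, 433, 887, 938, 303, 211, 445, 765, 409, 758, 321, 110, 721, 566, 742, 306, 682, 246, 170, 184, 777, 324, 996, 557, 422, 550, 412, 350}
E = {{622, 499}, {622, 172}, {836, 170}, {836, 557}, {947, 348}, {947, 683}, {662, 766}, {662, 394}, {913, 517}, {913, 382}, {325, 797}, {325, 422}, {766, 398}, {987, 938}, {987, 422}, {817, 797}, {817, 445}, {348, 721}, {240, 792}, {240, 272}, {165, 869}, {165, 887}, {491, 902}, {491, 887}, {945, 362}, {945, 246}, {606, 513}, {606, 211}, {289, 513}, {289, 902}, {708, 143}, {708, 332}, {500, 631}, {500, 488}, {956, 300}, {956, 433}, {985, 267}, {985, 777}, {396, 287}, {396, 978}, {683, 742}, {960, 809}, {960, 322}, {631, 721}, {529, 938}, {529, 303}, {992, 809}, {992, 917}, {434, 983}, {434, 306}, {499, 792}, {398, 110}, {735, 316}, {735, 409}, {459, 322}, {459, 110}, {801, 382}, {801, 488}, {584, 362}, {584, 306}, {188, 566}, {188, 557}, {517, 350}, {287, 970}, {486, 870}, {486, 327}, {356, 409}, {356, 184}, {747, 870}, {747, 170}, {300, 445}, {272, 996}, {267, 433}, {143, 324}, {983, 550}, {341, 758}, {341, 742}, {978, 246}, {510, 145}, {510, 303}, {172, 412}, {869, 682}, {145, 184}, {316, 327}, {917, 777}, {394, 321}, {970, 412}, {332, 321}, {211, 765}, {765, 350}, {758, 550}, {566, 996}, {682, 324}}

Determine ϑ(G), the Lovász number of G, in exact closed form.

93*cos(pi/93)/(cos(pi/93) + 1)

N(987) = {938, 422}, |N(987)| = 2.
deg(777) = 2; N(777) = {985, 917}.
Vertex 985 has 2 neighbors: 267, 777.
N(983) = {434, 550}, |N(983)| = 2.
2-regular, N=93; this is C_{93}, the 93-cycle.
Distinct eigenvalues (to 4 d.p.): [2.0, 1.9954, 1.9818, 1.9591, 1.9274, 1.887, 1.8379, 1.7805, 1.7149, 1.6415, 1.5606, 1.4727, 1.3779, 1.2769, 1.1701, 1.0579, 0.9409, 0.8196, 0.6946, 0.5664, 0.4356, 0.3029, 0.1687, 0.0338, -0.1013, -0.2359, -0.3695, -0.5013, -0.6309, -0.7576, -0.8808, -1.0, -1.1146, -1.2242, -1.3282, -1.4261, -1.5175, -1.602, -1.6792, -1.7487, -1.8102, -1.8635, -1.9083, -1.9443, -1.9715, -1.9897, -1.9989].
ϑ = −N·λ_min/(λ_max−λ_min) = −93·(-2*cos(pi/93))/(2−(-2*cos(pi/93))) = 93*cos(pi/93)/(cos(pi/93) + 1).
ϑ(G) ≈ 46.48673.
46 ≤ 93*cos(pi/93)/(cos(pi/93) + 1) ≤ 47: both strict.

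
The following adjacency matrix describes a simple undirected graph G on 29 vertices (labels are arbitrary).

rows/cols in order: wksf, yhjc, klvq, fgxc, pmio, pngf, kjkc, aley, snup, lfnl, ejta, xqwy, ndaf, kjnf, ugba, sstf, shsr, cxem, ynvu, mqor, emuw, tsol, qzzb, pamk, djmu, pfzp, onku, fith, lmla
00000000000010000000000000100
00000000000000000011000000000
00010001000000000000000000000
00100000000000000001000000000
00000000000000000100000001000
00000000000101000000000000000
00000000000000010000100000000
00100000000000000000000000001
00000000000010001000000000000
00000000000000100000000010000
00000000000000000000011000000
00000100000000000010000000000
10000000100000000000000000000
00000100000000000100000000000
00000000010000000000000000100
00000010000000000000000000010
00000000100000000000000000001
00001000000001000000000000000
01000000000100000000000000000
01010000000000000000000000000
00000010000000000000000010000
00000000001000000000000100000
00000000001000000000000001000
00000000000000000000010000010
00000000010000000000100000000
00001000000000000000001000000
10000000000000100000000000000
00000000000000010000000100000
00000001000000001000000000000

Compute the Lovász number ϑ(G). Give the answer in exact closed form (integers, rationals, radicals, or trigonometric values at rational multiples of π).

deg(ynvu) = 2; N(ynvu) = {yhjc, xqwy}.
Vertex emuw has 2 neighbors: kjkc, djmu.
Vertex kjnf has 2 neighbors: pngf, cxem.
N(ejta) = {tsol, qzzb}, |N(ejta)| = 2.
Every vertex has degree 2 (N=29); this is C_{29}, the 29-cycle.
Distinct eigenvalues (to 3 d.p.): [2.0, 1.953, 1.815, 1.592, 1.295, 0.937, 0.535, 0.108, -0.324, -0.74, -1.122, -1.452, -1.714, -1.895, -1.988].
Lovász (edge-transitive): ϑ = −29·(-2*cos(pi/29))/((2)−(-2*cos(pi/29))) = 29*cos(pi/29)/(cos(pi/29) + 1).
ϑ(G) ≈ 14.4574.
Sandwich: α(G)=14 ≤ ϑ(G)=29*cos(pi/29)/(cos(pi/29) + 1) ≤ χ(Ḡ)=15 (both strict).

29*cos(pi/29)/(cos(pi/29) + 1)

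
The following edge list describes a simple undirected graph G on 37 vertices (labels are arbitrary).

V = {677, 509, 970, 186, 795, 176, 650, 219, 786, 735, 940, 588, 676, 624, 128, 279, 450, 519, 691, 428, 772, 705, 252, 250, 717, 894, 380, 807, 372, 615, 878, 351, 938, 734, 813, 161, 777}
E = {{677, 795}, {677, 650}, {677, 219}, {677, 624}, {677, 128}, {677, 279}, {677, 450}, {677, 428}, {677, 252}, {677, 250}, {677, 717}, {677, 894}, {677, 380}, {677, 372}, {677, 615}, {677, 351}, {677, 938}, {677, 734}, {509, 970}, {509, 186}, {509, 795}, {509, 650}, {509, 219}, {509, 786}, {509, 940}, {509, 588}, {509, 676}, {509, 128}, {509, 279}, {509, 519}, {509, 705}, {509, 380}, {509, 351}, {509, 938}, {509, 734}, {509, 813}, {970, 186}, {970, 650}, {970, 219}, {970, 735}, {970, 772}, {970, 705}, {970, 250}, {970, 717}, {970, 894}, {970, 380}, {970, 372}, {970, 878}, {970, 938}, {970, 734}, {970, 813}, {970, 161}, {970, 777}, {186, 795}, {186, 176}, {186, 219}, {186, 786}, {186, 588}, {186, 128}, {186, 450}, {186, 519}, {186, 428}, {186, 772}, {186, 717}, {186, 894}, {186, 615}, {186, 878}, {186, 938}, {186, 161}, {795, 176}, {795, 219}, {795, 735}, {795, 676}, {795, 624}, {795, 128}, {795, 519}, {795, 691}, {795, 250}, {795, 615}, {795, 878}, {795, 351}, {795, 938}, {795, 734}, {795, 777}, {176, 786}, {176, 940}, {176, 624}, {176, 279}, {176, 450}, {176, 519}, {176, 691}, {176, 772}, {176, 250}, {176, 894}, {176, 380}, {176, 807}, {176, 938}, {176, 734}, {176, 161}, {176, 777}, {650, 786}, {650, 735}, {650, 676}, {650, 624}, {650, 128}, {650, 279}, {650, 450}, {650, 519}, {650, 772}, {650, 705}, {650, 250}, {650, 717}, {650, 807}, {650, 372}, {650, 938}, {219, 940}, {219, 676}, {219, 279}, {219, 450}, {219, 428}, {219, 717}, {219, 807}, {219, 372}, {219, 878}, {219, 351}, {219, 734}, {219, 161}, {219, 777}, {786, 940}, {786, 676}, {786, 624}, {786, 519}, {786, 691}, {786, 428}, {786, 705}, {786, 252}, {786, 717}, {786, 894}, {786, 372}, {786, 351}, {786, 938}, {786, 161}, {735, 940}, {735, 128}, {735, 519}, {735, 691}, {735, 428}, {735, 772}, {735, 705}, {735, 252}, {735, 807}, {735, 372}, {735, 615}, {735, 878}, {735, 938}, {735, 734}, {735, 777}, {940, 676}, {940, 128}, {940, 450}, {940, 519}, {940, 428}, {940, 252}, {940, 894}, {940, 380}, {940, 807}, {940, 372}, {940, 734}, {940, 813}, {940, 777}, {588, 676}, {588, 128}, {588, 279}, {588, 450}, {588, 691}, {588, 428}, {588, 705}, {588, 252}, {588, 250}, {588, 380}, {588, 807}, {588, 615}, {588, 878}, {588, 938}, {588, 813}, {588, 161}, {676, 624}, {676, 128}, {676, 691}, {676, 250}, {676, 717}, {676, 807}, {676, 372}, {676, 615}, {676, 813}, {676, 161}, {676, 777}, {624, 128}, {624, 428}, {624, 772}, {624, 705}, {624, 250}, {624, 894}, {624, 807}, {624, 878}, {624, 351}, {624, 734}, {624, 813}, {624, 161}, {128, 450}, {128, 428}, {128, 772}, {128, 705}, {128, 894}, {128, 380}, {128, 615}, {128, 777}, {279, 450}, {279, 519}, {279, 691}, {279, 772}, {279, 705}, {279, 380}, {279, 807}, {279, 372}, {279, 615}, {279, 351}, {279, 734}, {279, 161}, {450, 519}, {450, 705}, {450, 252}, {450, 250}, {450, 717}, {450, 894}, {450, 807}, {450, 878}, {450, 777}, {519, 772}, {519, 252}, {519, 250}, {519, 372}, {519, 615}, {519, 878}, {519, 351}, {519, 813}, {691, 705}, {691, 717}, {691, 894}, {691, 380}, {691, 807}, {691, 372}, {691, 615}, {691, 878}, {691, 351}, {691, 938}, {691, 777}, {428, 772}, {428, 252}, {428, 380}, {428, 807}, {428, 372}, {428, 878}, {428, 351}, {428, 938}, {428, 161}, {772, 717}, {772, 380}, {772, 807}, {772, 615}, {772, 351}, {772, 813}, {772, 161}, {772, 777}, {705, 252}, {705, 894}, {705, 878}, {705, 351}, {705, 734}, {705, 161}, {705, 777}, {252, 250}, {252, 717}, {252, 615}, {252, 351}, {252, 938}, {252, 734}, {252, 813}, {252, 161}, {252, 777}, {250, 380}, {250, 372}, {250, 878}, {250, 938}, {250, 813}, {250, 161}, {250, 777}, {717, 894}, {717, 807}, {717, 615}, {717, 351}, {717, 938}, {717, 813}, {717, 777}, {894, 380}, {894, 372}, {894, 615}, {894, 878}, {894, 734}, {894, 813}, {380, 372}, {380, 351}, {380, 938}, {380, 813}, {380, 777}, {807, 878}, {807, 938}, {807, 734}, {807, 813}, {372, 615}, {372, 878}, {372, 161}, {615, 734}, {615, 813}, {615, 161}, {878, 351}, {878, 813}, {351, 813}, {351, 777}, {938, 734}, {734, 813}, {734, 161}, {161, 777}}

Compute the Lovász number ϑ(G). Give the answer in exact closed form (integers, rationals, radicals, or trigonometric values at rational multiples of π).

Vertex 450 has 18 neighbors: 677, 186, 176, 650, 219, 940, 588, 128, 279, 519, 705, 252, 250, 717, 894, 807, 878, 777.
deg(705) = 18; N(705) = {509, 970, 650, 786, 735, 588, 624, 128, 279, 450, 691, 252, 894, 878, 351, 734, 161, 777}.
deg(219) = 18; N(219) = {677, 509, 970, 186, 795, 940, 676, 279, 450, 428, 717, 807, 372, 878, 351, 734, 161, 777}.
N(279) = {677, 509, 176, 650, 219, 588, 450, 519, 691, 772, 705, 380, 807, 372, 615, 351, 734, 161}, |N(279)| = 18.
G on 37 vertices is 18-regular; Paley(37): SR with (k,λ,μ)=(18,8,9).
Distinct eigenvalues (to 4 d.p.): [18.0, 2.5414, -3.5414].
Lovász: ϑ = −37(-sqrt(37)/2 - 1/2)/(18+-(-sqrt(37)/2 - 1/2)) = sqrt(37).
ϑ(G) ≈ 6.082762530.

sqrt(37)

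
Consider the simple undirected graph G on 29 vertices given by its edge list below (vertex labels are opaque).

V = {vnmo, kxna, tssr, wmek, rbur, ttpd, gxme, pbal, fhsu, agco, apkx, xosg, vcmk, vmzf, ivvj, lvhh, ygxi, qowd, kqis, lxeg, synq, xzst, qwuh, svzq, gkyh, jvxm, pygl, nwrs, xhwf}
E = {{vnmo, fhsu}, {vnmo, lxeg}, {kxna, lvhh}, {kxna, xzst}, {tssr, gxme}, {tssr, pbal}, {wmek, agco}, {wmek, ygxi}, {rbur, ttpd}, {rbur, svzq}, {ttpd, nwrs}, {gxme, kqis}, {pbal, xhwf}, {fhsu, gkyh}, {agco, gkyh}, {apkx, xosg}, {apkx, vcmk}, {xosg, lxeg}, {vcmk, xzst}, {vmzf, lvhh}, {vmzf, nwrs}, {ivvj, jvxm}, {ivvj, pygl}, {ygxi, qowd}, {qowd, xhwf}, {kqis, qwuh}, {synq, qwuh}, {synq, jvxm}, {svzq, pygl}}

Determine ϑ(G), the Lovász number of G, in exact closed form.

29*cos(pi/29)/(cos(pi/29) + 1)

N(lvhh) = {kxna, vmzf}, |N(lvhh)| = 2.
deg(xhwf) = 2; N(xhwf) = {pbal, qowd}.
Vertex qwuh has 2 neighbors: kqis, synq.
deg(gkyh) = 2; N(gkyh) = {fhsu, agco}.
G on 29 vertices is 2-regular; a single 29-cycle (edge-transitive).
Distinct eigenvalues (to 3 d.p.): [2.0, 1.953, 1.815, 1.592, 1.295, 0.937, 0.535, 0.108, -0.324, -0.74, -1.122, -1.452, -1.714, -1.895, -1.988].
With N=29: ϑ(G) = 29·(-(-1)*2*cos(pi/29))/(2−(-2*cos(pi/29))) = 29*cos(pi/29)/(cos(pi/29) + 1).
Numerically 14.45737526.
Sandwich: α(G)=14 ≤ ϑ(G)=29*cos(pi/29)/(cos(pi/29) + 1) ≤ χ(Ḡ)=15 (both strict).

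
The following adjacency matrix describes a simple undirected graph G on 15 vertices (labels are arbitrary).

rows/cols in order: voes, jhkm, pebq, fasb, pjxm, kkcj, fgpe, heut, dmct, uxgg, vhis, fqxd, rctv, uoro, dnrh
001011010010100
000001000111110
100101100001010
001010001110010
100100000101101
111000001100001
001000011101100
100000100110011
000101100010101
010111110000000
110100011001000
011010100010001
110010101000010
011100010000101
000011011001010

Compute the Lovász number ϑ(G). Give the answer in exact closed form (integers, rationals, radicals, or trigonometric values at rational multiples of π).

deg(kkcj) = 6; N(kkcj) = {voes, jhkm, pebq, dmct, uxgg, dnrh}.
Vertex pebq has 6 neighbors: voes, fasb, kkcj, fgpe, fqxd, uoro.
deg(pjxm) = 6; N(pjxm) = {voes, fasb, uxgg, fqxd, rctv, dnrh}.
deg(dnrh) = 6; N(dnrh) = {pjxm, kkcj, heut, dmct, fqxd, uoro}.
15-vertex 6-regular graph: this is K(6,2), the Kneser graph.
A has 3 distinct eigenvalues ≈ [6.0, 1.0, -3.0].
λ_max=6, λ_min=-3; ϑ = −15·λ_min/(λ_max−λ_min) = 5.
ϑ(G) ≈ 5.000000000.

5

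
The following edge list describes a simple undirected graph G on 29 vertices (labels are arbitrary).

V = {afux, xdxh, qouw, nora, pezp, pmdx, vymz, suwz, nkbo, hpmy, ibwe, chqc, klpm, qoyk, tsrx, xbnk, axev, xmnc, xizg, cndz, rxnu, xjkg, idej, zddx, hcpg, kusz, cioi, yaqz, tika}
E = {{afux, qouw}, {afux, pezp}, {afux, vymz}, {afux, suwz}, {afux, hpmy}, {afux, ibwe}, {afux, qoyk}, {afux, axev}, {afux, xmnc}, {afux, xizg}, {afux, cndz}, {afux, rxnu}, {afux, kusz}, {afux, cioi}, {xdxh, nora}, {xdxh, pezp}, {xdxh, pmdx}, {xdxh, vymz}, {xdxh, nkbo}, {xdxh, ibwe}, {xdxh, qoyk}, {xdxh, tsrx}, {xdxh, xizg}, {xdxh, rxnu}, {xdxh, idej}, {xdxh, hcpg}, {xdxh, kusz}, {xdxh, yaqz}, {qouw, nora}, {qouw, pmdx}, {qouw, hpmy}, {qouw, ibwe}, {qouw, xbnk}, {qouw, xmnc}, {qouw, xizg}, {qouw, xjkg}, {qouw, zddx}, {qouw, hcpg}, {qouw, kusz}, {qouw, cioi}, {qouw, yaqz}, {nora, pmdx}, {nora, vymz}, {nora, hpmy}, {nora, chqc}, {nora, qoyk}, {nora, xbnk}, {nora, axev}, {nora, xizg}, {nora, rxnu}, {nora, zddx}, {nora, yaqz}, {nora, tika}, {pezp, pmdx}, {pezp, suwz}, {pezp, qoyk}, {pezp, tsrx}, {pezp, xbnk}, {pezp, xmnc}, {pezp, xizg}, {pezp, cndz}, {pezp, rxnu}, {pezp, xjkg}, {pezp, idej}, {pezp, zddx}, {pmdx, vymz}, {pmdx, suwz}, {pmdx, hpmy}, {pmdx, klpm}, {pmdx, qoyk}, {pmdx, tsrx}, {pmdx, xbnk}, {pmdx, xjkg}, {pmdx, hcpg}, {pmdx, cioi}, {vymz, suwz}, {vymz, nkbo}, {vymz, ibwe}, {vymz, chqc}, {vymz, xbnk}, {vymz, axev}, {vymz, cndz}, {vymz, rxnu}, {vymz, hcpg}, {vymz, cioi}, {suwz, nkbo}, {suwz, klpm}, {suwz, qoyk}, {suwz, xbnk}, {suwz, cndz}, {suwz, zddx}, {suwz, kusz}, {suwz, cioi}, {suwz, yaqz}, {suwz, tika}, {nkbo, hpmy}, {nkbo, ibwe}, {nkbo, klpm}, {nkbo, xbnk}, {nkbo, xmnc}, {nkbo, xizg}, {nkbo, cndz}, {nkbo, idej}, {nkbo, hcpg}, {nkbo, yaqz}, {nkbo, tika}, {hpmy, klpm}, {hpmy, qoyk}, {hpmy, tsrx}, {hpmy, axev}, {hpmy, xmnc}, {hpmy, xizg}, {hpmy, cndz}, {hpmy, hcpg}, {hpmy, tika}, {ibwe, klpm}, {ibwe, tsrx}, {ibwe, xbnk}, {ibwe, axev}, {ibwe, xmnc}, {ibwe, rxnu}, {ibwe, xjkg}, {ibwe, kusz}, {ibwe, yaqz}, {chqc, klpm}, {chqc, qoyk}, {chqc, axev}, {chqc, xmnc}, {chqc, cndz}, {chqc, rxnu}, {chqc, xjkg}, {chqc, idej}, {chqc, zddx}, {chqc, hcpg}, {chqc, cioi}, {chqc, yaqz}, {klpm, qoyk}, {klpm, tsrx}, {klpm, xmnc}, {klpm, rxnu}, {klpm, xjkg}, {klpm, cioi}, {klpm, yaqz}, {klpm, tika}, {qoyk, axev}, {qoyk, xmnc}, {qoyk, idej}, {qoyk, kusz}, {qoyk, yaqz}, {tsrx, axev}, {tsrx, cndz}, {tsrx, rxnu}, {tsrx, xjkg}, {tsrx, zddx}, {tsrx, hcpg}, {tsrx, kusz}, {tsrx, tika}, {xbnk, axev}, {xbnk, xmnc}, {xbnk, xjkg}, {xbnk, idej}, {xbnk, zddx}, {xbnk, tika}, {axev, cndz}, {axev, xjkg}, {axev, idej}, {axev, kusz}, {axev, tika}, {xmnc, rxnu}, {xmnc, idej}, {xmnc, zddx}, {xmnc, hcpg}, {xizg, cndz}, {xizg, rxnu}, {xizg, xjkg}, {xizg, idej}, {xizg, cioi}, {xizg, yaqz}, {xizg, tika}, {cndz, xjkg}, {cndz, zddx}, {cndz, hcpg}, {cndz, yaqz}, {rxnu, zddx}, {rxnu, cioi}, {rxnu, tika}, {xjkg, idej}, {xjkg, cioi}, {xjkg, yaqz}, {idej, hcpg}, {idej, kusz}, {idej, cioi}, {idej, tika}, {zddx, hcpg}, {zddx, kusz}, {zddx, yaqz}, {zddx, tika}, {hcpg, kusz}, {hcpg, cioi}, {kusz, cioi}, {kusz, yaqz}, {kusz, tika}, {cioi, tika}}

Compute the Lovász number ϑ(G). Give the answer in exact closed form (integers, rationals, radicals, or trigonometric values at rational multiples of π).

Vertex qoyk has 14 neighbors: afux, xdxh, nora, pezp, pmdx, suwz, hpmy, chqc, klpm, axev, xmnc, idej, kusz, yaqz.
N(ibwe) = {afux, xdxh, qouw, vymz, nkbo, klpm, tsrx, xbnk, axev, xmnc, rxnu, xjkg, kusz, yaqz}, |N(ibwe)| = 14.
N(idej) = {xdxh, pezp, nkbo, chqc, qoyk, xbnk, axev, xmnc, xizg, xjkg, hcpg, kusz, cioi, tika}, |N(idej)| = 14.
Vertex qouw has 14 neighbors: afux, nora, pmdx, hpmy, ibwe, xbnk, xmnc, xizg, xjkg, zddx, hcpg, kusz, cioi, yaqz.
deg(v) = 14 for all v (|V|=29); Paley(29): SR with (k,λ,μ)=(14,6,7).
The 3 distinct eigenvalues: [14.0, 2.1926, -3.1926].
Lovász: ϑ = −29(-sqrt(29)/2 - 1/2)/(14+-(-sqrt(29)/2 - 1/2)) = sqrt(29).
ϑ(G) ≈ 5.3852.

sqrt(29)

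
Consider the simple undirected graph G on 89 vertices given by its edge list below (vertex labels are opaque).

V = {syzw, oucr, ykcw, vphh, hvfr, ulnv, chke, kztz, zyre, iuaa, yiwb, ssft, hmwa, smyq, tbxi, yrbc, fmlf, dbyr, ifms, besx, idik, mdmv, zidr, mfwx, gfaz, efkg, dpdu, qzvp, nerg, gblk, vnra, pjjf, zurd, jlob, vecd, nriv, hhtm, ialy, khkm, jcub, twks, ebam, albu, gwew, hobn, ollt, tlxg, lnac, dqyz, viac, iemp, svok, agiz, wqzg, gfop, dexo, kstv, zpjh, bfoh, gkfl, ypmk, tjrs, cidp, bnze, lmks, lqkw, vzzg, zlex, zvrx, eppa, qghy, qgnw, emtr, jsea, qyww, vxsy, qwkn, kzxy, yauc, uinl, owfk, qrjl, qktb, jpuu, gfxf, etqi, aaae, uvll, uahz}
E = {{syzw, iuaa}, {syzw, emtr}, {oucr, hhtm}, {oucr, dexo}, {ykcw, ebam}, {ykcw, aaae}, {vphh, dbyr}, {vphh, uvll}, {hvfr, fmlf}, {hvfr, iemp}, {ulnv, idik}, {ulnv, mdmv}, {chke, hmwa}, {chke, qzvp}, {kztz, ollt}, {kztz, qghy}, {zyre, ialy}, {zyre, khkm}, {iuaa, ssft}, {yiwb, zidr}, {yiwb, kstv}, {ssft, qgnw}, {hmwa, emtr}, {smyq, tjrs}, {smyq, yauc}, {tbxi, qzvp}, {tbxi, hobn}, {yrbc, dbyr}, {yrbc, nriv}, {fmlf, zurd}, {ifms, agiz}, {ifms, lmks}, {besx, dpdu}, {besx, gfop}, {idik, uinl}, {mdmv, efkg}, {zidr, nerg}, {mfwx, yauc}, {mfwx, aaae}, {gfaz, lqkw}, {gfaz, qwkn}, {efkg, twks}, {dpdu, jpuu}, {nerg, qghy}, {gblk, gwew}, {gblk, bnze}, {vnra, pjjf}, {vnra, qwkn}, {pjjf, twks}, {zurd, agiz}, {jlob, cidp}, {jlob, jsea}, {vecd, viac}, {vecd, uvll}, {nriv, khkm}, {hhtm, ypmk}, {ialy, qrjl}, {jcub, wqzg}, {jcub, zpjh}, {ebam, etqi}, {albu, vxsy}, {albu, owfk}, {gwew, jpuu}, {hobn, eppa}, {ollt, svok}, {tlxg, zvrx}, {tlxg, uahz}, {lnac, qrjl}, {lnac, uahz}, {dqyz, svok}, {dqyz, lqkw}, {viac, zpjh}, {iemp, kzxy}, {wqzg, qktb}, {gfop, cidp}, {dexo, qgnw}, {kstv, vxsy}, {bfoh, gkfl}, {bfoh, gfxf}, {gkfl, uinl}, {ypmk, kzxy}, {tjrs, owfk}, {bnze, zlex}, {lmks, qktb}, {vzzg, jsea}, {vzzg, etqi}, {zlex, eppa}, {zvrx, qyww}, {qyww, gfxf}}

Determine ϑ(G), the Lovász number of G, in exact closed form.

89*cos(pi/89)/(cos(pi/89) + 1)

N(qwkn) = {gfaz, vnra}, |N(qwkn)| = 2.
Vertex qzvp has 2 neighbors: chke, tbxi.
deg(hobn) = 2; N(hobn) = {tbxi, eppa}.
deg(ebam) = 2; N(ebam) = {ykcw, etqi}.
Every vertex has degree 2 (N=89); connected 2-regular on 89 ⇒ C_{89}.
spec(A) ≈ [2.0, 1.995, 1.98, 1.955, 1.921, 1.877, 1.823, 1.761, 1.689, 1.61, 1.522, 1.427, 1.324, 1.215, 1.1, 0.98, 0.854, 0.724, 0.591, 0.455, 0.316, 0.176, 0.035, -0.106, -0.246, -0.386, -0.523, -0.658, -0.79, -0.917, -1.04, -1.158, -1.27, -1.376, -1.475, -1.567, -1.651, -1.726, -1.793, -1.851, -1.9, -1.939, -1.969, -1.989, -1.999] (distinct, 3 d.p.).
With N=89: ϑ(G) = 89·(-(-1)*2*cos(pi/89))/(2−(-2*cos(pi/89))) = 89*cos(pi/89)/(cos(pi/89) + 1).
≈ 44.4861353 (to 7 d.p.).
Sandwich: α(G)=44 ≤ ϑ(G)=89*cos(pi/89)/(cos(pi/89) + 1) ≤ χ(Ḡ)=45 (both strict).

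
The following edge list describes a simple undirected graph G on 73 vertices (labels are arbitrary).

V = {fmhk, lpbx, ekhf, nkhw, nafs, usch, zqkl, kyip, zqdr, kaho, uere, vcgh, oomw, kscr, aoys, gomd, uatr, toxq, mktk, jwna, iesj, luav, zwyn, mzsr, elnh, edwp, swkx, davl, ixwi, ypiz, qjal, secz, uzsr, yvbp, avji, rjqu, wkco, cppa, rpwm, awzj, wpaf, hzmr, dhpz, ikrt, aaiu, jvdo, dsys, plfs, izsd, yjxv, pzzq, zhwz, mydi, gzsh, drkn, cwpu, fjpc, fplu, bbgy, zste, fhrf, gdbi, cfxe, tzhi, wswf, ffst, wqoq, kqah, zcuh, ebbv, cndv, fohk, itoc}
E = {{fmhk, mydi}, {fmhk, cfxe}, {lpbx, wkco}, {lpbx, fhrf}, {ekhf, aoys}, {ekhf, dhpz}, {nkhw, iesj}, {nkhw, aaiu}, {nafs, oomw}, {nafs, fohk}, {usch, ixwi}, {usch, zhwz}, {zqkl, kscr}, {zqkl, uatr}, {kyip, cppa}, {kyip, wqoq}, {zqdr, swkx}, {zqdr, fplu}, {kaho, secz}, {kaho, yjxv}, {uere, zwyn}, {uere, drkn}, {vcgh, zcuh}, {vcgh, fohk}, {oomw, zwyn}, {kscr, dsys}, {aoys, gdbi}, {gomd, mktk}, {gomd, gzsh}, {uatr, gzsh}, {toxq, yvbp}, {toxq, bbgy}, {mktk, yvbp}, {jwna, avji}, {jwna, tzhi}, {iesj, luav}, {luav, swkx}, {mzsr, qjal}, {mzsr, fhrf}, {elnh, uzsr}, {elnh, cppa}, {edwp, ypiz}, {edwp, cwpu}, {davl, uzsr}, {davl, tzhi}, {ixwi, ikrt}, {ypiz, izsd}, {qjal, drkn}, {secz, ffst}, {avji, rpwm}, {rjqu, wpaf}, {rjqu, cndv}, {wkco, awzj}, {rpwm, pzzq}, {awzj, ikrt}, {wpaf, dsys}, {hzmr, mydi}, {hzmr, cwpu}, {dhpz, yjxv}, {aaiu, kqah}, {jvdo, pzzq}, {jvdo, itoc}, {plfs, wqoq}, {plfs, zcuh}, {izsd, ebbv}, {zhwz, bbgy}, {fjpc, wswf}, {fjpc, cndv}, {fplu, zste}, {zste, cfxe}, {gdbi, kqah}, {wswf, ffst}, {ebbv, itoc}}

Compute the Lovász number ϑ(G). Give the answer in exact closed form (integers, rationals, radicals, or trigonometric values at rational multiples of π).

73*cos(pi/73)/(cos(pi/73) + 1)

deg(zqdr) = 2; N(zqdr) = {swkx, fplu}.
N(edwp) = {ypiz, cwpu}, |N(edwp)| = 2.
N(hzmr) = {mydi, cwpu}, |N(hzmr)| = 2.
Vertex nkhw has 2 neighbors: iesj, aaiu.
Regular of degree 2 on 73 vertices: the odd cycle C_{73}.
spec(A) ≈ [2.0, 1.993, 1.97, 1.934, 1.883, 1.818, 1.739, 1.648, 1.544, 1.429, 1.304, 1.169, 1.025, 0.873, 0.715, 0.552, 0.385, 0.215, 0.043, -0.129, -0.3, -0.469, -0.634, -0.795, -0.95, -1.098, -1.237, -1.368, -1.488, -1.598, -1.695, -1.78, -1.852, -1.91, -1.954, -1.983, -1.998] (distinct, 3 d.p.).
λ_max=2, λ_min=-2*cos(pi/73); ϑ = −73·λ_min/(λ_max−λ_min) = 73*cos(pi/73)/(cos(pi/73) + 1).
Numerically 36.4830948.
Lovász sandwich 36 ≤ 73*cos(pi/73)/(cos(pi/73) + 1) ≤ 37: both strict.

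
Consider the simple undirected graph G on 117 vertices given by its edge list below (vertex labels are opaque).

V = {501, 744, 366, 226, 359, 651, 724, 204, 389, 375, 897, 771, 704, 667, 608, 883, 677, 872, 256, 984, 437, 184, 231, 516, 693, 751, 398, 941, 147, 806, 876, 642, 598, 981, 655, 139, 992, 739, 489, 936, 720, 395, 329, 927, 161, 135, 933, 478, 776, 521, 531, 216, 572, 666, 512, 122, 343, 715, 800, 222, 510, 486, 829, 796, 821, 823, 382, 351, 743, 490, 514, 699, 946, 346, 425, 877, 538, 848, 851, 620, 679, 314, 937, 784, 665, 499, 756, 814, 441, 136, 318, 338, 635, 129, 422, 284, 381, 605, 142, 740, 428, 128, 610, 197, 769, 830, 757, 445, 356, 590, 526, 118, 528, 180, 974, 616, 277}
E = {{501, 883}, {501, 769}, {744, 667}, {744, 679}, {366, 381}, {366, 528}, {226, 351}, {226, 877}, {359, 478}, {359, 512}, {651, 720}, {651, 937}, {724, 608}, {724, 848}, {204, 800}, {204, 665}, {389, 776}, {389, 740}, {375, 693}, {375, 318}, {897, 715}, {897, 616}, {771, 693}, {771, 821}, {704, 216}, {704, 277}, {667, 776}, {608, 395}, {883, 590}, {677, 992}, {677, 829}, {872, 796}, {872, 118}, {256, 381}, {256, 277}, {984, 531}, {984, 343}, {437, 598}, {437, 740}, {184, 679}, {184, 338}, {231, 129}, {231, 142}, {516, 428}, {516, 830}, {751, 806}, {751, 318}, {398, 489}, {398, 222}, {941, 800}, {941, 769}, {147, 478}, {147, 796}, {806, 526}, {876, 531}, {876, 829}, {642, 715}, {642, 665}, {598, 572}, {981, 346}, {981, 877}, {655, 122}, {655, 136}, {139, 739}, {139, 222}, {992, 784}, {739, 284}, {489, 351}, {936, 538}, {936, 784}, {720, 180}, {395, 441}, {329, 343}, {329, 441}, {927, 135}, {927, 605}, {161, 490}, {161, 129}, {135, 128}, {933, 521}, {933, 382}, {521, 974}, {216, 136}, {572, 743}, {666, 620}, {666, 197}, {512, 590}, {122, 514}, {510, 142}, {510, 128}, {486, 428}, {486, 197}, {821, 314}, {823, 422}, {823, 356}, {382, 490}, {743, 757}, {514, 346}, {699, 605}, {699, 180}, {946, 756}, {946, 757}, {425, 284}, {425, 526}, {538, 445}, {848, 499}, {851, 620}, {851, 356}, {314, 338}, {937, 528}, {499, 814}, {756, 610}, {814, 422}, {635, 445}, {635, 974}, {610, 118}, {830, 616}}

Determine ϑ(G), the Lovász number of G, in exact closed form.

deg(501) = 2; N(501) = {883, 769}.
N(314) = {821, 338}, |N(314)| = 2.
Vertex 933 has 2 neighbors: 521, 382.
N(616) = {897, 830}, |N(616)| = 2.
Regular of degree 2 on 117 vertices: connected 2-regular on 117 ⇒ C_{117}.
A has 59 distinct eigenvalues ≈ [2.0, 1.99712, 1.98848, 1.9741, 1.95403, 1.92833, 1.89707, 1.86034, 1.81825, 1.77091, 1.71847, 1.66107, 1.59889, 1.53209, 1.46087, 1.38545, 1.30603, 1.22284, 1.13613, 1.04614, 0.95314, 0.85739, 0.75916, 0.65875, 0.55643, 0.45252, 0.3473, 0.24107, 0.13416, 0.02685, -0.08053, -0.18768, -0.29429, -0.40005, -0.50466, -0.60781, -0.70921, -0.80856, -0.90559, -1.0, -1.09153, -1.17991, -1.26489, -1.34622, -1.42367, -1.49702, -1.56605, -1.63057, -1.69038, -1.74532, -1.79523, -1.83996, -1.87939, -1.91339, -1.94188, -1.96478, -1.982, -1.99351, -1.99928].
With N=117: ϑ(G) = 117·(-(-1)*2*cos(pi/117))/(2−(-2*cos(pi/117))) = 117*cos(pi/117)/(cos(pi/117) + 1).
Numerically 58.489454.
α=58, χ(Ḡ)=59; ϑ=117*cos(pi/117)/(cos(pi/117) + 1) lies between (both strict).

117*cos(pi/117)/(cos(pi/117) + 1)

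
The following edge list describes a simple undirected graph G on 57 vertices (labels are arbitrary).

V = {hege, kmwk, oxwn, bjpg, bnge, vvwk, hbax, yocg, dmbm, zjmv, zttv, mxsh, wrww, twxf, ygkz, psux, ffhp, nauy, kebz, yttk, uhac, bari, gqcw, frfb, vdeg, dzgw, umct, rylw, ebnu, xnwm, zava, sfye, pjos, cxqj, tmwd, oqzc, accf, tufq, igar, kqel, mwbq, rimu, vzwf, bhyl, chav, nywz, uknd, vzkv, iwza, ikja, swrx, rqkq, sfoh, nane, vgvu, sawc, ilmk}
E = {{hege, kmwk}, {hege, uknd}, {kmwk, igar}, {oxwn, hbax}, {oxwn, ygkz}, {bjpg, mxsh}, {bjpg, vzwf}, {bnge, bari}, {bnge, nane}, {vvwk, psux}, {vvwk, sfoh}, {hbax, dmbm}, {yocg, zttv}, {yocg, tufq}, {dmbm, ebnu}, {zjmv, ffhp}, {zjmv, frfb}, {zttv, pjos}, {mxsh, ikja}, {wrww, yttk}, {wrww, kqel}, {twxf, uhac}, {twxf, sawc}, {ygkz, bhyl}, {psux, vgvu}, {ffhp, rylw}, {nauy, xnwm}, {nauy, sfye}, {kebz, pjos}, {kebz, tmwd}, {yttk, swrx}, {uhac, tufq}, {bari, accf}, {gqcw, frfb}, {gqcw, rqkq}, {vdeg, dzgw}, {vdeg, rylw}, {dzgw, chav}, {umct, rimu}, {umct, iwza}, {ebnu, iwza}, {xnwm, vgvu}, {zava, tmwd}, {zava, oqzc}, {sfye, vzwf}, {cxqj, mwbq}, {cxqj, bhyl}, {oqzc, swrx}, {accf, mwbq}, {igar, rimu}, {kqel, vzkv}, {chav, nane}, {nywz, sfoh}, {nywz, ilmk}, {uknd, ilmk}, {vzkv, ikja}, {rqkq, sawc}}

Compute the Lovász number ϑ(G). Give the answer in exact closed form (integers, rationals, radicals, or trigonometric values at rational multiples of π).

N(gqcw) = {frfb, rqkq}, |N(gqcw)| = 2.
N(vdeg) = {dzgw, rylw}, |N(vdeg)| = 2.
deg(mwbq) = 2; N(mwbq) = {cxqj, accf}.
N(rqkq) = {gqcw, sawc}, |N(rqkq)| = 2.
Regular of degree 2 on 57 vertices: the odd cycle C_{57}.
A has 29 distinct eigenvalues ≈ [2.0, 1.987861, 1.951593, 1.891634, 1.808714, 1.703839, 1.578281, 1.433565, 1.271447, 1.093896, 0.903067, 0.701275, 0.490971, 0.274707, 0.055109, -0.165159, -0.383421, -0.59703, -0.803391, -1.0, -1.184471, -1.354563, -1.508213, -1.643556, -1.758948, -1.852988, -1.924536, -1.972723, -1.996963].
With N=57: ϑ(G) = 57·(-(-1)*2*cos(pi/57))/(2−(-2*cos(pi/57))) = 57*cos(pi/57)/(cos(pi/57) + 1).
≈ 28.4783452 (to 7 d.p.).
α=28, χ(Ḡ)=29; ϑ=57*cos(pi/57)/(cos(pi/57) + 1) lies between (both strict).

57*cos(pi/57)/(cos(pi/57) + 1)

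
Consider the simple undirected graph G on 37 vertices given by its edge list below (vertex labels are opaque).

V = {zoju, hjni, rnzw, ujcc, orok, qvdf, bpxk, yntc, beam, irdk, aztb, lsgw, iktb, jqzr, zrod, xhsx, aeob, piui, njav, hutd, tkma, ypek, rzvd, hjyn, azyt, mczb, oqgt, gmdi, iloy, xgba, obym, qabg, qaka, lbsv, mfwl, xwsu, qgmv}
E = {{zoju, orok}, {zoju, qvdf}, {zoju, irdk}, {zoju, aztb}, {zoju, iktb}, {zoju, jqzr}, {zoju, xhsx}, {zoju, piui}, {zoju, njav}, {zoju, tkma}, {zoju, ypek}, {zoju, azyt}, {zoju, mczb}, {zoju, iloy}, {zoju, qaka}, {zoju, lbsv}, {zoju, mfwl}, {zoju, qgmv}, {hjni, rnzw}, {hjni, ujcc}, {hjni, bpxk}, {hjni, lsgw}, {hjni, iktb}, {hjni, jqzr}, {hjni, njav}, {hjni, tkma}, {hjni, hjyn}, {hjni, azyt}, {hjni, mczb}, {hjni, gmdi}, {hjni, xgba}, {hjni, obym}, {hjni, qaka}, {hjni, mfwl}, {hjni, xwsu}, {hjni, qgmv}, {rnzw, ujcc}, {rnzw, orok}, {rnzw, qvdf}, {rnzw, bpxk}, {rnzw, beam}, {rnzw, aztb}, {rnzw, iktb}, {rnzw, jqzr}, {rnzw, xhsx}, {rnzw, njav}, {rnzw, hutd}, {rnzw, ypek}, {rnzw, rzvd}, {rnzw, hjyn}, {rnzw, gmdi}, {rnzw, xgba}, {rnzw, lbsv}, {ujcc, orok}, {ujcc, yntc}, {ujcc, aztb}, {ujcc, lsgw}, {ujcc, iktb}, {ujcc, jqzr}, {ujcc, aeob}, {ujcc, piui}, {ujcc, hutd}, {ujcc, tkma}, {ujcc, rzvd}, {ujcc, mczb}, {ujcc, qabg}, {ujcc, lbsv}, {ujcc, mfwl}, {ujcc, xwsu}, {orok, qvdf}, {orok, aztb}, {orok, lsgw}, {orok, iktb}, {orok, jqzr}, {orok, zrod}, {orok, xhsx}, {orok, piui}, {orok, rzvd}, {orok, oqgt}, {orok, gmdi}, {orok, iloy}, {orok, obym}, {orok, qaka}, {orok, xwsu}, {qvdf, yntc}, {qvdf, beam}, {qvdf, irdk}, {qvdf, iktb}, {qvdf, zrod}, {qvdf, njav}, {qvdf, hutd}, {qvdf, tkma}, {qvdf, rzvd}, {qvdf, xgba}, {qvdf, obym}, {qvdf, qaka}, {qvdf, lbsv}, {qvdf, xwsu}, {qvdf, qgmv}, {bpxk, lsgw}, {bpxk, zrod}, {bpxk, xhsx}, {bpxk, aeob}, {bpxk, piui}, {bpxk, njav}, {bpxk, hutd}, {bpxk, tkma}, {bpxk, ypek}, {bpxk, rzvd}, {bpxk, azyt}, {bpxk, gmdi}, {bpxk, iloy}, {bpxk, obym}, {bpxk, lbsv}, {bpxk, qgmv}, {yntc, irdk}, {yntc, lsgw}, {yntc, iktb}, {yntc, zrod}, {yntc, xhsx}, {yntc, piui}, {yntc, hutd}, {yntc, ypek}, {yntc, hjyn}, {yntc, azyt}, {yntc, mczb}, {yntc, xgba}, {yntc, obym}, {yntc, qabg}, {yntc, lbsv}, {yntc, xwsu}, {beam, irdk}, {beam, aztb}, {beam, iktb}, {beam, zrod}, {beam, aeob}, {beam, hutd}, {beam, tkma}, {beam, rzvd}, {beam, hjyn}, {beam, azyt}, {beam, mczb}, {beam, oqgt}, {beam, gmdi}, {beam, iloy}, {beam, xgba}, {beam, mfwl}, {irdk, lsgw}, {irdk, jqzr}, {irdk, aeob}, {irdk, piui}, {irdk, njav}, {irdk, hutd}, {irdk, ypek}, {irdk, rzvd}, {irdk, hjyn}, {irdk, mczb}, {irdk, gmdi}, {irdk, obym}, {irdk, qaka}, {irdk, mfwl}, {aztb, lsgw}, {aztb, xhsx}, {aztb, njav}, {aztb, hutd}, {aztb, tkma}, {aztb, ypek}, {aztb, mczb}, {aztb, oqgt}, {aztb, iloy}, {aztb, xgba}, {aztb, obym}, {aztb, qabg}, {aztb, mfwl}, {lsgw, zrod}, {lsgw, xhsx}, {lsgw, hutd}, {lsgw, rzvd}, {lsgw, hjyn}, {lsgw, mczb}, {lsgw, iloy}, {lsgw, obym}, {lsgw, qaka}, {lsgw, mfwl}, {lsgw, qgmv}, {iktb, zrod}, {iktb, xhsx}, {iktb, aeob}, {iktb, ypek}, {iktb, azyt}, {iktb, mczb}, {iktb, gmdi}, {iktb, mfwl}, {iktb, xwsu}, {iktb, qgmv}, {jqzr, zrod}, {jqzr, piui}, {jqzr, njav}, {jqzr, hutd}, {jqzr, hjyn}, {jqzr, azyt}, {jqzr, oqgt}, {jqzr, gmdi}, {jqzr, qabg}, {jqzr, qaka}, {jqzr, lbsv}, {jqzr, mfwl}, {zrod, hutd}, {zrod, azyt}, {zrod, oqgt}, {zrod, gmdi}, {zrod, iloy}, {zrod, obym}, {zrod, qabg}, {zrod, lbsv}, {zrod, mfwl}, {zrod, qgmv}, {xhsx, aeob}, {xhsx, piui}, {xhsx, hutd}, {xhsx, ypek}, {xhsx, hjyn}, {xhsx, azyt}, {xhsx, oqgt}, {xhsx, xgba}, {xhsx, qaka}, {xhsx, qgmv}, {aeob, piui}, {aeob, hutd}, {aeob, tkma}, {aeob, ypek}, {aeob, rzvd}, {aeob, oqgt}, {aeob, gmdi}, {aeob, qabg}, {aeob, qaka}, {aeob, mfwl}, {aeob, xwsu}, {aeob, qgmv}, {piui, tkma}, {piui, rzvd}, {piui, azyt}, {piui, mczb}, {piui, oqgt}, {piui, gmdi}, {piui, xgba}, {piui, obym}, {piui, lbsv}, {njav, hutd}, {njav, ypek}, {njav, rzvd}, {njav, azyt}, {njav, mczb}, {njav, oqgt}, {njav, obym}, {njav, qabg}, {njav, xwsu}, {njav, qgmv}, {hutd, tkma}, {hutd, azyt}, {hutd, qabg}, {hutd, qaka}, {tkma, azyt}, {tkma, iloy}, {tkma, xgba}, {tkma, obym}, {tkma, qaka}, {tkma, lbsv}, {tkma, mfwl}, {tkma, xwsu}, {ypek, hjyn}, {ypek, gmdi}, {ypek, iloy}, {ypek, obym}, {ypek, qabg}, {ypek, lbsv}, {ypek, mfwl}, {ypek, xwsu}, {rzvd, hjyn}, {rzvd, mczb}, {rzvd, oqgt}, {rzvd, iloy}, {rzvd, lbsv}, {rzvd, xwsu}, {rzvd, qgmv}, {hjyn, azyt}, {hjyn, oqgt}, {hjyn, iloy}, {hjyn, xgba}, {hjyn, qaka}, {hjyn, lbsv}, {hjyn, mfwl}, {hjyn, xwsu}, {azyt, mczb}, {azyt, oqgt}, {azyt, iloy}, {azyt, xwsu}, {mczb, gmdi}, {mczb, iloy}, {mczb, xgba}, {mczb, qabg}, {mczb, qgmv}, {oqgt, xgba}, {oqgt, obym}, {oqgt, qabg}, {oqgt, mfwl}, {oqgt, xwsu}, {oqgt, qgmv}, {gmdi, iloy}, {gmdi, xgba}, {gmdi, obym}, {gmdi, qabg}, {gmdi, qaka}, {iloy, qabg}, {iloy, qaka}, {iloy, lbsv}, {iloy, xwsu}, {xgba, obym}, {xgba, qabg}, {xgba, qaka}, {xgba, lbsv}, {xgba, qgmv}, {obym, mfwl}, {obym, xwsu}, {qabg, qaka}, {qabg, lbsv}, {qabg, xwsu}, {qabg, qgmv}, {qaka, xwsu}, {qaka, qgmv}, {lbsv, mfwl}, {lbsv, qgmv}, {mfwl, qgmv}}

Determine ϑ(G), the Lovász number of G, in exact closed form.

sqrt(37)

Vertex bpxk has 18 neighbors: hjni, rnzw, lsgw, zrod, xhsx, aeob, piui, njav, hutd, tkma, ypek, rzvd, azyt, gmdi, iloy, obym, lbsv, qgmv.
deg(qgmv) = 18; N(qgmv) = {zoju, hjni, qvdf, bpxk, lsgw, iktb, zrod, xhsx, aeob, njav, rzvd, mczb, oqgt, xgba, qabg, qaka, lbsv, mfwl}.
deg(xhsx) = 18; N(xhsx) = {zoju, rnzw, orok, bpxk, yntc, aztb, lsgw, iktb, aeob, piui, hutd, ypek, hjyn, azyt, oqgt, xgba, qaka, qgmv}.
deg(hjyn) = 18; N(hjyn) = {hjni, rnzw, yntc, beam, irdk, lsgw, jqzr, xhsx, ypek, rzvd, azyt, oqgt, iloy, xgba, qaka, lbsv, mfwl, xwsu}.
37-vertex 18-regular graph: strongly regular (37,18,8,9).
The 3 distinct eigenvalues: [18.0, 2.54138, -3.54138].
Lovász (edge-transitive): ϑ = −37·(-sqrt(37)/2 - 1/2)/((18)−(-sqrt(37)/2 - 1/2)) = sqrt(37).
= 6.08276253… (decimal).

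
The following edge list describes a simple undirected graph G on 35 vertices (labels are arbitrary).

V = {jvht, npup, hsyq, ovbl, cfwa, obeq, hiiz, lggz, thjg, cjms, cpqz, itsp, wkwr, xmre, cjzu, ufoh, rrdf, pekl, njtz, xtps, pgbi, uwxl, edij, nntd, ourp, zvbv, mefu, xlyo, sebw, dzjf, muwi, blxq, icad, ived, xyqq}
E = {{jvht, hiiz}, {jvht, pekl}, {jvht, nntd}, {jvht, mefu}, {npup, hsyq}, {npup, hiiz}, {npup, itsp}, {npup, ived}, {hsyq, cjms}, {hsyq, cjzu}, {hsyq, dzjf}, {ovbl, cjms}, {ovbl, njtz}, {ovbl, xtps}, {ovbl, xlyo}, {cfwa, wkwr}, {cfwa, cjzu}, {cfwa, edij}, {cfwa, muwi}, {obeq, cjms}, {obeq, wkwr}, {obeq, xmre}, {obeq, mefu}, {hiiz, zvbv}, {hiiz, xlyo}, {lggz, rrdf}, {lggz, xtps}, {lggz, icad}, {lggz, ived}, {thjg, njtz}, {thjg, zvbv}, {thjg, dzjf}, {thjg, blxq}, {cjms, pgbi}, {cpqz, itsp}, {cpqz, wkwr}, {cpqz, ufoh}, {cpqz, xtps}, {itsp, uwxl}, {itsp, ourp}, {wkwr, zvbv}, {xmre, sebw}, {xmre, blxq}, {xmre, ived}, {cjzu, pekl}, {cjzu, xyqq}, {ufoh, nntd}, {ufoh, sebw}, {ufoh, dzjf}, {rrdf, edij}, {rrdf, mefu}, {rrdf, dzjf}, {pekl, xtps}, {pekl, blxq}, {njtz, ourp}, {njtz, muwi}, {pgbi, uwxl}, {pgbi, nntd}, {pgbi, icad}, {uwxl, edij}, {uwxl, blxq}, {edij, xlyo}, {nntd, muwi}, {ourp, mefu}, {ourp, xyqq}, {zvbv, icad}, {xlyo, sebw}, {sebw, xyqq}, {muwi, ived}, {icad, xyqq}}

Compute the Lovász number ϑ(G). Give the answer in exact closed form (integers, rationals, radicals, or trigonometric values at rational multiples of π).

deg(uwxl) = 4; N(uwxl) = {itsp, pgbi, edij, blxq}.
deg(ovbl) = 4; N(ovbl) = {cjms, njtz, xtps, xlyo}.
Vertex itsp has 4 neighbors: npup, cpqz, uwxl, ourp.
Vertex ived has 4 neighbors: npup, lggz, xmre, muwi.
G on 35 vertices is 4-regular; this is K(7,3), the Kneser graph.
spec(A) ≈ [4.0, 2.0, -1.0, -3.0] (distinct, 5 d.p.).
λ_max=4, λ_min=-3; ϑ = −35·λ_min/(λ_max−λ_min) = 15.
≈ 15.0000 (to 4 d.p.).

15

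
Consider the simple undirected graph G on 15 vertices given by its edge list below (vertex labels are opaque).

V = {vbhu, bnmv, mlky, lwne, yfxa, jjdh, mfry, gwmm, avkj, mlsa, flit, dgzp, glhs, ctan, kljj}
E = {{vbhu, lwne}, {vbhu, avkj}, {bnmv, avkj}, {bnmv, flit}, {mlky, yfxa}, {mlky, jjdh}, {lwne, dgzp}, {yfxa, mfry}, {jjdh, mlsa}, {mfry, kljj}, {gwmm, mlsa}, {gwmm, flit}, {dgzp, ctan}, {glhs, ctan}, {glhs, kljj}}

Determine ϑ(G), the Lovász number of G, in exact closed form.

15*cos(pi/15)/(cos(pi/15) + 1)

N(jjdh) = {mlky, mlsa}, |N(jjdh)| = 2.
Vertex gwmm has 2 neighbors: mlsa, flit.
deg(avkj) = 2; N(avkj) = {vbhu, bnmv}.
Vertex kljj has 2 neighbors: mfry, glhs.
Regular of degree 2 on 15 vertices: a single 15-cycle (edge-transitive).
A has 8 distinct eigenvalues ≈ [2.0, 1.827091, 1.338261, 0.618034, -0.209057, -1.0, -1.618034, -1.956295].
With N=15: ϑ(G) = 15·(-(-1)*2*cos(pi/15))/(2−(-2*cos(pi/15))) = 15*cos(pi/15)/(cos(pi/15) + 1).
Numerically 7.4171.
Sandwich: α(G)=7 ≤ ϑ(G)=15*cos(pi/15)/(cos(pi/15) + 1) ≤ χ(Ḡ)=8 (both strict).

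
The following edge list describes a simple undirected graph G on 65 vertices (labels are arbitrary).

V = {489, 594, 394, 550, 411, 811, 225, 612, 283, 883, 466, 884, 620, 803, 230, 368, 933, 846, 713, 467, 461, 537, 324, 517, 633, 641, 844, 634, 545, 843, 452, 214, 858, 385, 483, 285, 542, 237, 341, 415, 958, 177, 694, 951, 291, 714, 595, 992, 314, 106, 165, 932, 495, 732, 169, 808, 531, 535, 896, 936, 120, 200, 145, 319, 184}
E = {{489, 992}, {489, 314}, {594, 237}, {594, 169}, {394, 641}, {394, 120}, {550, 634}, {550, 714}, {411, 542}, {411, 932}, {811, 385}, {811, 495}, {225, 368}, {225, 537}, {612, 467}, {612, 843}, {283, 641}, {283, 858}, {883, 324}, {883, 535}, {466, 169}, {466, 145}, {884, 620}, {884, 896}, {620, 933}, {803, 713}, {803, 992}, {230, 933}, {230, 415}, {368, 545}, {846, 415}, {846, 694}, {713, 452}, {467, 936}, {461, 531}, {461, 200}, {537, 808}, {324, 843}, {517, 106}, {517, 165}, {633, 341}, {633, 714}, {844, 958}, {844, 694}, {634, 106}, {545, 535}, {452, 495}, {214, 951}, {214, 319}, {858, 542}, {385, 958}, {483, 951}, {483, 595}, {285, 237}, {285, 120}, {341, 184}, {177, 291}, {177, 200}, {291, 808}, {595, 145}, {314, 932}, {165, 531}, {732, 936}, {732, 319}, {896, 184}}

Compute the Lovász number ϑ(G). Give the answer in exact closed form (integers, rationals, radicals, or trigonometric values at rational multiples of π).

65*cos(pi/65)/(cos(pi/65) + 1)

Vertex 936 has 2 neighbors: 467, 732.
N(846) = {415, 694}, |N(846)| = 2.
N(177) = {291, 200}, |N(177)| = 2.
N(517) = {106, 165}, |N(517)| = 2.
Regular of degree 2 on 65 vertices: the odd cycle C_{65}.
The 33 distinct eigenvalues: [2.0, 1.990663, 1.96274, 1.916492, 1.852349, 1.770912, 1.67294, 1.559349, 1.431198, 1.289684, 1.136129, 0.971967, 0.798729, 0.618034, 0.431568, 0.241073, 0.048327, -0.14487, -0.336714, -0.525415, -0.70921, -0.886383, -1.05528, -1.214325, -1.362032, -1.497021, -1.618034, -1.723939, -1.813749, -1.886624, -1.941884, -1.979013, -1.997664].
Lovász (edge-transitive): ϑ = −65·(-2*cos(pi/65))/((2)−(-2*cos(pi/65))) = 65*cos(pi/65)/(cos(pi/65) + 1).
ϑ(G) ≈ 32.481013.
Lovász sandwich 32 ≤ 65*cos(pi/65)/(cos(pi/65) + 1) ≤ 33: both strict.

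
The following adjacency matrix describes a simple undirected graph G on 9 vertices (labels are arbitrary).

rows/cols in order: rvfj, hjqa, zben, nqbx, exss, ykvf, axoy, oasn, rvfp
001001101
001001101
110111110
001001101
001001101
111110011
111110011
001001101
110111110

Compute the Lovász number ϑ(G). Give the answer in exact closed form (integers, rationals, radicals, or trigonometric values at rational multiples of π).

Vertex nqbx has 4 neighbors: zben, ykvf, axoy, rvfp.
Vertex exss has 4 neighbors: zben, ykvf, axoy, rvfp.
N(zben) = {rvfj, hjqa, nqbx, exss, ykvf, axoy, oasn}, |N(zben)| = 7.
N(rvfp) = {rvfj, hjqa, nqbx, exss, ykvf, axoy, oasn}, |N(rvfp)| = 7.
G = K_{5,2,2}: α = 5 = χ(Ḡ), so ϑ = 5.
ϑ(G) ≈ 5.00000.
Check 5 ≤ 5 ≤ 5: collapsed.

5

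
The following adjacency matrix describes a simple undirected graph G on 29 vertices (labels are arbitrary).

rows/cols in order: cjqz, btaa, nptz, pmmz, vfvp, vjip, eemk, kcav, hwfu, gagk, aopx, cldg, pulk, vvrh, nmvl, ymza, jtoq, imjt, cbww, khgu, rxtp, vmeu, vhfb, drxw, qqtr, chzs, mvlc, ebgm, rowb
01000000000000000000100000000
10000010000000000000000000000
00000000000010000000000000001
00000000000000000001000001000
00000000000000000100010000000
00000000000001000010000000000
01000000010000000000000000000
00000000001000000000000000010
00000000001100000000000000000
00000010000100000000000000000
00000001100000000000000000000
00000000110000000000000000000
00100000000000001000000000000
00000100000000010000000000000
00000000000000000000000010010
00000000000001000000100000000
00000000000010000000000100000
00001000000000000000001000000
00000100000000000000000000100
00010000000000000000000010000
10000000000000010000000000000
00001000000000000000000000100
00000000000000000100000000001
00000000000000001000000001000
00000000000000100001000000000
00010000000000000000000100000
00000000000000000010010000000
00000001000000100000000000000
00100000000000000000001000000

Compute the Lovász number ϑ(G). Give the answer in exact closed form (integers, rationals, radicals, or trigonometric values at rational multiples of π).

Vertex khgu has 2 neighbors: pmmz, qqtr.
N(gagk) = {eemk, cldg}, |N(gagk)| = 2.
N(rxtp) = {cjqz, ymza}, |N(rxtp)| = 2.
N(vmeu) = {vfvp, mvlc}, |N(vmeu)| = 2.
2-regular, N=29; this is C_{29}, the 29-cycle.
spec(A) ≈ [2.0, 1.953, 1.815, 1.592, 1.295, 0.937, 0.535, 0.108, -0.324, -0.74, -1.122, -1.452, -1.714, -1.895, -1.988] (distinct, 3 d.p.).
λ_max=2, λ_min=-2*cos(pi/29); ϑ = −29·λ_min/(λ_max−λ_min) = 29*cos(pi/29)/(cos(pi/29) + 1).
= 14.4573753… (decimal).
Lovász sandwich 14 ≤ 29*cos(pi/29)/(cos(pi/29) + 1) ≤ 15: both strict.

29*cos(pi/29)/(cos(pi/29) + 1)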